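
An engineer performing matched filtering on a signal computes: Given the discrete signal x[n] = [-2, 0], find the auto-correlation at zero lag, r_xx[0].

The auto-correlation at zero lag r_xx[0] equals the signal energy.
r_xx[0] = sum of x[n]^2 = (-2)^2 + 0^2
= 4 + 0 = 4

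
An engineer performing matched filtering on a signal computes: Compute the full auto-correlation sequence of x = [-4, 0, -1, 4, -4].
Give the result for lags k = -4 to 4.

r_xx[k] = sum_m x[m]*x[m+k], indexed from 0, for k = -4 to 4:
  r_xx[-4] = x[4]*x[0] = 16
  r_xx[-3] = x[3]*x[0] + x[4]*x[1] = -16
  r_xx[-2] = x[2]*x[0] + x[3]*x[1] + x[4]*x[2] = 8
  r_xx[-1] = x[1]*x[0] + x[2]*x[1] + x[3]*x[2] + x[4]*x[3] = -20
  r_xx[0] = x[0]*x[0] + x[1]*x[1] + x[2]*x[2] + x[3]*x[3] + x[4]*x[4] = 49
  r_xx[1] = x[0]*x[1] + x[1]*x[2] + x[2]*x[3] + x[3]*x[4] = -20
  r_xx[2] = x[0]*x[2] + x[1]*x[3] + x[2]*x[4] = 8
  r_xx[3] = x[0]*x[3] + x[1]*x[4] = -16
  r_xx[4] = x[0]*x[4] = 16
r_xx = [16, -16, 8, -20, 49, -20, 8, -16, 16]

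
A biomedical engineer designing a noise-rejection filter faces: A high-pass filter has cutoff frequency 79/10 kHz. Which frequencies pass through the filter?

A high-pass filter passes all frequencies above the cutoff frequency 79/10 kHz and attenuates lower frequencies.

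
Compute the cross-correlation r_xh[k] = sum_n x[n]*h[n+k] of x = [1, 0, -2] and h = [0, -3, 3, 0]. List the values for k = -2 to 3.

Both sequences indexed from 0 and zero outside their support.
Lags with overlap: k = -2 to 3.
  r_xh[-2] = x[2]*h[0] = 0
  r_xh[-1] = x[1]*h[0] + x[2]*h[1] = 6
  r_xh[0] = x[0]*h[0] + x[1]*h[1] + x[2]*h[2] = -6
  r_xh[1] = x[0]*h[1] + x[1]*h[2] + x[2]*h[3] = -3
  r_xh[2] = x[0]*h[2] + x[1]*h[3] = 3
  r_xh[3] = x[0]*h[3] = 0
r_xh = [0, 6, -6, -3, 3, 0] (for k = -2, ..., 3)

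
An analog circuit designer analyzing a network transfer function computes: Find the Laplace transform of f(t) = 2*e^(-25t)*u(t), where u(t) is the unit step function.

Standard Laplace transform pair:
e^(-at)*u(t) <-> 1/(s+a)
With a = 25: L{2*e^(-25t)*u(t)} = 2/(s+25), ROC: Re(s) > -25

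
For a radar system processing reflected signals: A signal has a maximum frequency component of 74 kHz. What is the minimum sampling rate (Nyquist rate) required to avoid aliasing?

By the Nyquist-Shannon sampling theorem,
the minimum sampling rate (Nyquist rate) must be at least 2 * f_max.
Nyquist rate = 2 * 74 kHz = 148 kHz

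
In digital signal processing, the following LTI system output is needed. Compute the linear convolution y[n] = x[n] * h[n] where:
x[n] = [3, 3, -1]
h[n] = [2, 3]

y[n] = sum_k x[k]*h[n-k]. Output length = len(x) + len(h) - 1 = 3 + 2 - 1 = 4.
y[0] = 3*2 = 6
y[1] = 3*2 + 3*3 = 15
y[2] = -1*2 + 3*3 = 7
y[3] = -1*3 = -3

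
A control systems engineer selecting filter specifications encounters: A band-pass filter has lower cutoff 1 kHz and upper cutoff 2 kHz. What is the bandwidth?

Bandwidth = f_high - f_low
= 2 kHz - 1 kHz = 1 kHz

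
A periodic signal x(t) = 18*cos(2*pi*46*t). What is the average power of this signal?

Average power of A*cos(wt) is A^2/2.
P = 18^2 / 2 = 324/2 = 162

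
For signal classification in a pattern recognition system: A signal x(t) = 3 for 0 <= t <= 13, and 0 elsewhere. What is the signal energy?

Energy = integral of |x(t)|^2 dt over the signal duration
= 3^2 * 13 = 9 * 13 = 117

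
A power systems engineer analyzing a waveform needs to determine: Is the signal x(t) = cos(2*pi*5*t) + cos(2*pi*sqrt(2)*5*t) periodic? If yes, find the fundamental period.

f1 = 5 Hz, f2 = 5*sqrt(2) Hz
Ratio f2/f1 = sqrt(2), which is irrational.
Since the frequency ratio is irrational, no common period exists.
The signal is not periodic.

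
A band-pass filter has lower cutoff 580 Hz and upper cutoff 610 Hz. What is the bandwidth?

Bandwidth = f_high - f_low
= 610 Hz - 580 Hz = 30 Hz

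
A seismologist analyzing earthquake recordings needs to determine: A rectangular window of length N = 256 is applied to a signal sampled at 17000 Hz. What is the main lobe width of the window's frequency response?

For a rectangular window of length N,
the main lobe width in frequency is 2*f_s/N.
= 2*17000/256 = 2125/16 Hz
This determines the minimum frequency separation for resolving two sinusoids.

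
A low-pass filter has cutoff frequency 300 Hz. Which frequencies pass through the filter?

A low-pass filter passes all frequencies below the cutoff frequency 300 Hz and attenuates higher frequencies.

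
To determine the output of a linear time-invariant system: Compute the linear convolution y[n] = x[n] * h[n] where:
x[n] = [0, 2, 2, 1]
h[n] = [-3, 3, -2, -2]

y[n] = sum_k x[k]*h[n-k]. Output length = len(x) + len(h) - 1 = 4 + 4 - 1 = 7.
y[0] = 0*-3 = 0
y[1] = 2*-3 + 0*3 = -6
y[2] = 2*-3 + 2*3 + 0*-2 = 0
y[3] = 1*-3 + 2*3 + 2*-2 + 0*-2 = -1
y[4] = 1*3 + 2*-2 + 2*-2 = -5
y[5] = 1*-2 + 2*-2 = -6
y[6] = 1*-2 = -2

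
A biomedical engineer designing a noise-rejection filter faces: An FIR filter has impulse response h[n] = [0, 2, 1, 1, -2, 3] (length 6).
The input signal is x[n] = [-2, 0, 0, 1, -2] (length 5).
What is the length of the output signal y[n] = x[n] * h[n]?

For linear convolution, the output length is:
len(y) = len(x) + len(h) - 1 = 5 + 6 - 1 = 10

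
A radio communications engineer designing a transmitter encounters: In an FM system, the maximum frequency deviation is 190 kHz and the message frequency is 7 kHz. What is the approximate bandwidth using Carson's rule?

Carson's rule: BW = 2*(delta_f + f_m)
= 2*(190 + 7) kHz = 394 kHz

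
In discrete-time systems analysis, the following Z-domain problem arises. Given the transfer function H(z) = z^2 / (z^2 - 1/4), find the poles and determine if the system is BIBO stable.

Poles are roots of the denominator: z^2 - 1/4 = 0.
Quadratic formula: z = [-(0) +/- sqrt((0)^2 - 4*(-1/4))] / 2
Discriminant = 0 + 1 = 1; sqrt = 1.
z = (0 +/- 1) / 2 => z = 1/2 or z = -1/2.
|p1| = 1/2, |p2| = 1/2.
For BIBO stability, all poles must lie inside the unit circle (|p| < 1).
System is STABLE since both |p| < 1.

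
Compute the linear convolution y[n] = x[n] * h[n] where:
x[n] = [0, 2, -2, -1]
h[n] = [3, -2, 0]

y[n] = sum_k x[k]*h[n-k]. Output length = len(x) + len(h) - 1 = 4 + 3 - 1 = 6.
y[0] = 0*3 = 0
y[1] = 2*3 + 0*-2 = 6
y[2] = -2*3 + 2*-2 + 0*0 = -10
y[3] = -1*3 + -2*-2 + 2*0 = 1
y[4] = -1*-2 + -2*0 = 2
y[5] = -1*0 = 0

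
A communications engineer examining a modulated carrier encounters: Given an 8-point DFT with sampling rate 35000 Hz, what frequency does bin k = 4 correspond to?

The frequency of DFT bin k is: f_k = k * f_s / N
f_4 = 4 * 35000 / 8 = 17500 Hz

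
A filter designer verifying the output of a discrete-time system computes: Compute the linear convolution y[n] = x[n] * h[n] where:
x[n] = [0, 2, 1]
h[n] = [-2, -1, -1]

y[n] = sum_k x[k]*h[n-k]. Output length = len(x) + len(h) - 1 = 3 + 3 - 1 = 5.
y[0] = 0*-2 = 0
y[1] = 2*-2 + 0*-1 = -4
y[2] = 1*-2 + 2*-1 + 0*-1 = -4
y[3] = 1*-1 + 2*-1 = -3
y[4] = 1*-1 = -1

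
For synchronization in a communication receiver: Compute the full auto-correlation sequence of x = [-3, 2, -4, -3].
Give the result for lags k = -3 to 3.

r_xx[k] = sum_m x[m]*x[m+k], indexed from 0, for k = -3 to 3:
  r_xx[-3] = x[3]*x[0] = 9
  r_xx[-2] = x[2]*x[0] + x[3]*x[1] = 6
  r_xx[-1] = x[1]*x[0] + x[2]*x[1] + x[3]*x[2] = -2
  r_xx[0] = x[0]*x[0] + x[1]*x[1] + x[2]*x[2] + x[3]*x[3] = 38
  r_xx[1] = x[0]*x[1] + x[1]*x[2] + x[2]*x[3] = -2
  r_xx[2] = x[0]*x[2] + x[1]*x[3] = 6
  r_xx[3] = x[0]*x[3] = 9
r_xx = [9, 6, -2, 38, -2, 6, 9]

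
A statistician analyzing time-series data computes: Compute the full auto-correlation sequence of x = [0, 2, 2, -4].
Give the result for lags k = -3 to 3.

r_xx[k] = sum_m x[m]*x[m+k], indexed from 0, for k = -3 to 3:
  r_xx[-3] = x[3]*x[0] = 0
  r_xx[-2] = x[2]*x[0] + x[3]*x[1] = -8
  r_xx[-1] = x[1]*x[0] + x[2]*x[1] + x[3]*x[2] = -4
  r_xx[0] = x[0]*x[0] + x[1]*x[1] + x[2]*x[2] + x[3]*x[3] = 24
  r_xx[1] = x[0]*x[1] + x[1]*x[2] + x[2]*x[3] = -4
  r_xx[2] = x[0]*x[2] + x[1]*x[3] = -8
  r_xx[3] = x[0]*x[3] = 0
r_xx = [0, -8, -4, 24, -4, -8, 0]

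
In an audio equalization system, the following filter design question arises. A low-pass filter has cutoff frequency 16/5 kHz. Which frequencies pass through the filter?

A low-pass filter passes all frequencies below the cutoff frequency 16/5 kHz and attenuates higher frequencies.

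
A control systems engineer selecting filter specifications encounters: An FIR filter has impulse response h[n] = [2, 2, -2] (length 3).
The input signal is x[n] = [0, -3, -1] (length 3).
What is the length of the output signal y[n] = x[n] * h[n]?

For linear convolution, the output length is:
len(y) = len(x) + len(h) - 1 = 3 + 3 - 1 = 5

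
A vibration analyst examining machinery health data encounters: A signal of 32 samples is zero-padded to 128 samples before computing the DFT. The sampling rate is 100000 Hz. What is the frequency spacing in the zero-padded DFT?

Original DFT: N = 32, resolution = f_s/N = 100000/32 = 3125 Hz
Zero-padded DFT: N = 128, resolution = f_s/N = 100000/128 = 3125/4 Hz
Zero-padding interpolates the spectrum (finer frequency grid)
but does NOT improve the true spectral resolution (ability to resolve close frequencies).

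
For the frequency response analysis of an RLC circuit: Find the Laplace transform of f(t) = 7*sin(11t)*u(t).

Standard pair: sin(wt)*u(t) <-> w/(s^2+w^2)
With w = 11: L{7*sin(11t)*u(t)} = 77/(s^2+121)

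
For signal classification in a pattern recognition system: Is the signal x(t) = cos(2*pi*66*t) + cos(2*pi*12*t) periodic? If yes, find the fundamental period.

f1 = 66 Hz, f2 = 12 Hz
Period T1 = 1/66, T2 = 1/12
Ratio T1/T2 = 12/66, which is rational.
The signal is periodic with fundamental period T = 1/GCD(66,12) = 1/6 s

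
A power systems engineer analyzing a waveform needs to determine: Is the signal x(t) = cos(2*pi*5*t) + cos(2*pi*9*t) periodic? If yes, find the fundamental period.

f1 = 5 Hz, f2 = 9 Hz
Period T1 = 1/5, T2 = 1/9
Ratio T1/T2 = 9/5, which is rational.
The signal is periodic with fundamental period T = 1/GCD(5,9) = 1 s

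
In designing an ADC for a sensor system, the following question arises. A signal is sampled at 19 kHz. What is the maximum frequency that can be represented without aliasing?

The maximum frequency that can be represented without aliasing
is the Nyquist frequency: f_max = f_s / 2 = 19 kHz / 2 = 19/2 kHz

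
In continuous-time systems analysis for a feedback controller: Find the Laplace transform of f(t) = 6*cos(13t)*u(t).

Standard pair: cos(wt)*u(t) <-> s/(s^2+w^2)
With w = 13: L{6*cos(13t)*u(t)} = 6s/(s^2+169)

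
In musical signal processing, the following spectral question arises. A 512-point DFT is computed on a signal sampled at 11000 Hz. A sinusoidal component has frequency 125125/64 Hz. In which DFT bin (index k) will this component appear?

DFT frequency resolution = f_s/N = 11000/512 = 1375/64 Hz
Bin index k = f_signal / resolution = 125125/64 / 1375/64 = 91
The signal frequency 125125/64 Hz falls in DFT bin k = 91.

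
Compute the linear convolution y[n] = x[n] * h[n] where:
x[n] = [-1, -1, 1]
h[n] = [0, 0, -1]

y[n] = sum_k x[k]*h[n-k]. Output length = len(x) + len(h) - 1 = 3 + 3 - 1 = 5.
y[0] = -1*0 = 0
y[1] = -1*0 + -1*0 = 0
y[2] = 1*0 + -1*0 + -1*-1 = 1
y[3] = 1*0 + -1*-1 = 1
y[4] = 1*-1 = -1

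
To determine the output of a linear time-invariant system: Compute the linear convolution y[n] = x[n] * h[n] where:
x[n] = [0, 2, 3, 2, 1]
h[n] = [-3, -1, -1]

y[n] = sum_k x[k]*h[n-k]. Output length = len(x) + len(h) - 1 = 5 + 3 - 1 = 7.
y[0] = 0*-3 = 0
y[1] = 2*-3 + 0*-1 = -6
y[2] = 3*-3 + 2*-1 + 0*-1 = -11
y[3] = 2*-3 + 3*-1 + 2*-1 = -11
y[4] = 1*-3 + 2*-1 + 3*-1 = -8
y[5] = 1*-1 + 2*-1 = -3
y[6] = 1*-1 = -1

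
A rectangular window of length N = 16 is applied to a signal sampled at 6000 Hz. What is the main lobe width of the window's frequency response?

For a rectangular window of length N,
the main lobe width in frequency is 2*f_s/N.
= 2*6000/16 = 750 Hz
This determines the minimum frequency separation for resolving two sinusoids.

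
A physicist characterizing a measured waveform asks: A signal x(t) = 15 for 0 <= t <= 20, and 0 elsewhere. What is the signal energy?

Energy = integral of |x(t)|^2 dt over the signal duration
= 15^2 * 20 = 225 * 20 = 4500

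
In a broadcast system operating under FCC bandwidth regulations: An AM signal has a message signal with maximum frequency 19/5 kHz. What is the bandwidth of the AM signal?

In AM (double-sideband), the bandwidth is twice the message frequency.
BW = 2 * f_m = 2 * 19/5 kHz = 38/5 kHz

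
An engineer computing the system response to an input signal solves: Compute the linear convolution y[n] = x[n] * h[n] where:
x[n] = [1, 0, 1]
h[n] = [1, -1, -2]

y[n] = sum_k x[k]*h[n-k]. Output length = len(x) + len(h) - 1 = 3 + 3 - 1 = 5.
y[0] = 1*1 = 1
y[1] = 0*1 + 1*-1 = -1
y[2] = 1*1 + 0*-1 + 1*-2 = -1
y[3] = 1*-1 + 0*-2 = -1
y[4] = 1*-2 = -2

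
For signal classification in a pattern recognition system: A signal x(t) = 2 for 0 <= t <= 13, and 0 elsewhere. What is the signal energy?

Energy = integral of |x(t)|^2 dt over the signal duration
= 2^2 * 13 = 4 * 13 = 52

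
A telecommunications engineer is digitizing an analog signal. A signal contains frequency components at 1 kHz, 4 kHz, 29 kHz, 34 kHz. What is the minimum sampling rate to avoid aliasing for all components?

The highest frequency component is f_max = 34 kHz.
Nyquist rate = 2 * f_max = 2 * 34 kHz = 68 kHz.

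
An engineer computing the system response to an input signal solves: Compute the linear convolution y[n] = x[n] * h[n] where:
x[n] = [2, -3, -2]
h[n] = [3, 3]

y[n] = sum_k x[k]*h[n-k]. Output length = len(x) + len(h) - 1 = 3 + 2 - 1 = 4.
y[0] = 2*3 = 6
y[1] = -3*3 + 2*3 = -3
y[2] = -2*3 + -3*3 = -15
y[3] = -2*3 = -6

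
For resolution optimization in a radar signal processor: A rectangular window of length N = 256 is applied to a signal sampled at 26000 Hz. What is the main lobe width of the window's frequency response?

For a rectangular window of length N,
the main lobe width in frequency is 2*f_s/N.
= 2*26000/256 = 1625/8 Hz
This determines the minimum frequency separation for resolving two sinusoids.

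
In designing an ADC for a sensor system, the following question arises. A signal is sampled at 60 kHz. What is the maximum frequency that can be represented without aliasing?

The maximum frequency that can be represented without aliasing
is the Nyquist frequency: f_max = f_s / 2 = 60 kHz / 2 = 30 kHz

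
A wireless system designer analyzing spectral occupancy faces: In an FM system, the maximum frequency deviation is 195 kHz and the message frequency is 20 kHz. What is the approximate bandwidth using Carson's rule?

Carson's rule: BW = 2*(delta_f + f_m)
= 2*(195 + 20) kHz = 430 kHz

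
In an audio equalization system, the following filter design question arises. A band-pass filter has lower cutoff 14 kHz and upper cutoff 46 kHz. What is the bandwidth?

Bandwidth = f_high - f_low
= 46 kHz - 14 kHz = 32 kHz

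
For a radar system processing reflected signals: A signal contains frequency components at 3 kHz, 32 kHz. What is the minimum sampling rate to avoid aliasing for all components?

The highest frequency component is f_max = 32 kHz.
Nyquist rate = 2 * f_max = 2 * 32 kHz = 64 kHz.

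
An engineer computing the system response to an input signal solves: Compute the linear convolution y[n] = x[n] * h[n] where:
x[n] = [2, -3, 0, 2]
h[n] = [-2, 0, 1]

y[n] = sum_k x[k]*h[n-k]. Output length = len(x) + len(h) - 1 = 4 + 3 - 1 = 6.
y[0] = 2*-2 = -4
y[1] = -3*-2 + 2*0 = 6
y[2] = 0*-2 + -3*0 + 2*1 = 2
y[3] = 2*-2 + 0*0 + -3*1 = -7
y[4] = 2*0 + 0*1 = 0
y[5] = 2*1 = 2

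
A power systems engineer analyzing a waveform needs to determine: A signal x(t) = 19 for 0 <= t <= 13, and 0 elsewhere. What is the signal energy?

Energy = integral of |x(t)|^2 dt over the signal duration
= 19^2 * 13 = 361 * 13 = 4693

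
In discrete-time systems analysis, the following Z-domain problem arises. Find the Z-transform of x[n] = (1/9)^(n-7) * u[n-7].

Time-shifting property: if X(z) = Z{x[n]}, then Z{x[n-d]} = z^(-d) * X(z)
X(z) = z/(z - 1/9) for x[n] = (1/9)^n * u[n]
Z{x[n-7]} = z^(-7) * z/(z - 1/9) = z^(-6)/(z - 1/9)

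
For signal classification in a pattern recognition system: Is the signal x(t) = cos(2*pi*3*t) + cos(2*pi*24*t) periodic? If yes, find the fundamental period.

f1 = 3 Hz, f2 = 24 Hz
Period T1 = 1/3, T2 = 1/24
Ratio T1/T2 = 24/3, which is rational.
The signal is periodic with fundamental period T = 1/GCD(3,24) = 1/3 s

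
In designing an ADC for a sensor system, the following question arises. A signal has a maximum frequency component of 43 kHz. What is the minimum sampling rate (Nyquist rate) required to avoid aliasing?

By the Nyquist-Shannon sampling theorem,
the minimum sampling rate (Nyquist rate) must be at least 2 * f_max.
Nyquist rate = 2 * 43 kHz = 86 kHz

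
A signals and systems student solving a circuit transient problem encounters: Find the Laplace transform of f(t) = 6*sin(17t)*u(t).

Standard pair: sin(wt)*u(t) <-> w/(s^2+w^2)
With w = 17: L{6*sin(17t)*u(t)} = 102/(s^2+289)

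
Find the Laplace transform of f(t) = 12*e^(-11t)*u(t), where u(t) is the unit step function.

Standard Laplace transform pair:
e^(-at)*u(t) <-> 1/(s+a)
With a = 11: L{12*e^(-11t)*u(t)} = 12/(s+11), ROC: Re(s) > -11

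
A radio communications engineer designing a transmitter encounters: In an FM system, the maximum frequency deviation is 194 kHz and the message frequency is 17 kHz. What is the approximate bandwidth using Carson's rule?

Carson's rule: BW = 2*(delta_f + f_m)
= 2*(194 + 17) kHz = 422 kHz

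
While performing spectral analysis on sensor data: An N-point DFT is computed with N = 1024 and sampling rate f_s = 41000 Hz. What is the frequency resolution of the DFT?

DFT frequency resolution = f_s / N
= 41000 / 1024 = 5125/128 Hz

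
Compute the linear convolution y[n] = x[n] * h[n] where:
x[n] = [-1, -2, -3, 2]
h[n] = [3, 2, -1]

y[n] = sum_k x[k]*h[n-k]. Output length = len(x) + len(h) - 1 = 4 + 3 - 1 = 6.
y[0] = -1*3 = -3
y[1] = -2*3 + -1*2 = -8
y[2] = -3*3 + -2*2 + -1*-1 = -12
y[3] = 2*3 + -3*2 + -2*-1 = 2
y[4] = 2*2 + -3*-1 = 7
y[5] = 2*-1 = -2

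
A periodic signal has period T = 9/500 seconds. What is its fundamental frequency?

The fundamental frequency is the reciprocal of the period.
f = 1/T = 1/(9/500) = 500/9 Hz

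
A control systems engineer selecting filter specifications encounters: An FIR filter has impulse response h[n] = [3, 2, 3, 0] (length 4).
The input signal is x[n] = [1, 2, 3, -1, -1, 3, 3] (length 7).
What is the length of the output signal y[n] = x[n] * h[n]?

For linear convolution, the output length is:
len(y) = len(x) + len(h) - 1 = 7 + 4 - 1 = 10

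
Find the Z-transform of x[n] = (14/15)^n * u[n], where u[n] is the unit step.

The Z-transform of a^n * u[n] is z/(z-a) for |z| > |a|.
Here a = 14/15, so X(z) = z/(z - (14/15)) = 15z/(15z - 14)
ROC: |z| > 14/15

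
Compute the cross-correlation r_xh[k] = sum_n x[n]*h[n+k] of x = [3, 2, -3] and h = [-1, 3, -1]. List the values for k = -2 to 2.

Both sequences indexed from 0 and zero outside their support.
Lags with overlap: k = -2 to 2.
  r_xh[-2] = x[2]*h[0] = 3
  r_xh[-1] = x[1]*h[0] + x[2]*h[1] = -11
  r_xh[0] = x[0]*h[0] + x[1]*h[1] + x[2]*h[2] = 6
  r_xh[1] = x[0]*h[1] + x[1]*h[2] = 7
  r_xh[2] = x[0]*h[2] = -3
r_xh = [3, -11, 6, 7, -3] (for k = -2, ..., 2)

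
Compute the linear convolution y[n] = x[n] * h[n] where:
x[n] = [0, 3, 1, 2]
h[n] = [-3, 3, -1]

y[n] = sum_k x[k]*h[n-k]. Output length = len(x) + len(h) - 1 = 4 + 3 - 1 = 6.
y[0] = 0*-3 = 0
y[1] = 3*-3 + 0*3 = -9
y[2] = 1*-3 + 3*3 + 0*-1 = 6
y[3] = 2*-3 + 1*3 + 3*-1 = -6
y[4] = 2*3 + 1*-1 = 5
y[5] = 2*-1 = -2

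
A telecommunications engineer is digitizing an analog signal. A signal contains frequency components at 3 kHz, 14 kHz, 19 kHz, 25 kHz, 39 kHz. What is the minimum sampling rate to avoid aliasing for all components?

The highest frequency component is f_max = 39 kHz.
Nyquist rate = 2 * f_max = 2 * 39 kHz = 78 kHz.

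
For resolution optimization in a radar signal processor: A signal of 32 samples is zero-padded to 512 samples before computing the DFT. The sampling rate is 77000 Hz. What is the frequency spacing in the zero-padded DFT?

Original DFT: N = 32, resolution = f_s/N = 77000/32 = 9625/4 Hz
Zero-padded DFT: N = 512, resolution = f_s/N = 77000/512 = 9625/64 Hz
Zero-padding interpolates the spectrum (finer frequency grid)
but does NOT improve the true spectral resolution (ability to resolve close frequencies).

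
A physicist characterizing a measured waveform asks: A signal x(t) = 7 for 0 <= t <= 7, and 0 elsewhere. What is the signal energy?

Energy = integral of |x(t)|^2 dt over the signal duration
= 7^2 * 7 = 49 * 7 = 343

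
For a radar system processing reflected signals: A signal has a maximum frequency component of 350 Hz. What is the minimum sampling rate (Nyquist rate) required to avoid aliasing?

By the Nyquist-Shannon sampling theorem,
the minimum sampling rate (Nyquist rate) must be at least 2 * f_max.
Nyquist rate = 2 * 350 Hz = 700 Hz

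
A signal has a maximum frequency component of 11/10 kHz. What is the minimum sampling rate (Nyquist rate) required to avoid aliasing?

By the Nyquist-Shannon sampling theorem,
the minimum sampling rate (Nyquist rate) must be at least 2 * f_max.
Nyquist rate = 2 * 11/10 kHz = 11/5 kHz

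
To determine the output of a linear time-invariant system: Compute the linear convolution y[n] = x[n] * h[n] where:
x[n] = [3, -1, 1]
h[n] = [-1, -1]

y[n] = sum_k x[k]*h[n-k]. Output length = len(x) + len(h) - 1 = 3 + 2 - 1 = 4.
y[0] = 3*-1 = -3
y[1] = -1*-1 + 3*-1 = -2
y[2] = 1*-1 + -1*-1 = 0
y[3] = 1*-1 = -1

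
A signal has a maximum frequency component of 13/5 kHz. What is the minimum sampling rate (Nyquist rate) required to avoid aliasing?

By the Nyquist-Shannon sampling theorem,
the minimum sampling rate (Nyquist rate) must be at least 2 * f_max.
Nyquist rate = 2 * 13/5 kHz = 26/5 kHz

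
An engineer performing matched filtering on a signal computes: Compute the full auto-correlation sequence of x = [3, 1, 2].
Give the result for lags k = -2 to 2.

r_xx[k] = sum_m x[m]*x[m+k], indexed from 0, for k = -2 to 2:
  r_xx[-2] = x[2]*x[0] = 6
  r_xx[-1] = x[1]*x[0] + x[2]*x[1] = 5
  r_xx[0] = x[0]*x[0] + x[1]*x[1] + x[2]*x[2] = 14
  r_xx[1] = x[0]*x[1] + x[1]*x[2] = 5
  r_xx[2] = x[0]*x[2] = 6
r_xx = [6, 5, 14, 5, 6]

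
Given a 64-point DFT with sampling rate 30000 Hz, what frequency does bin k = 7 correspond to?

The frequency of DFT bin k is: f_k = k * f_s / N
f_7 = 7 * 30000 / 64 = 13125/4 Hz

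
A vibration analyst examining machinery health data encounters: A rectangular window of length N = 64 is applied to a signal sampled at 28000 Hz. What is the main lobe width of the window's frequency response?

For a rectangular window of length N,
the main lobe width in frequency is 2*f_s/N.
= 2*28000/64 = 875 Hz
This determines the minimum frequency separation for resolving two sinusoids.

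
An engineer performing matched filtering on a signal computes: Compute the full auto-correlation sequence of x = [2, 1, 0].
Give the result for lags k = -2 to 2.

r_xx[k] = sum_m x[m]*x[m+k], indexed from 0, for k = -2 to 2:
  r_xx[-2] = x[2]*x[0] = 0
  r_xx[-1] = x[1]*x[0] + x[2]*x[1] = 2
  r_xx[0] = x[0]*x[0] + x[1]*x[1] + x[2]*x[2] = 5
  r_xx[1] = x[0]*x[1] + x[1]*x[2] = 2
  r_xx[2] = x[0]*x[2] = 0
r_xx = [0, 2, 5, 2, 0]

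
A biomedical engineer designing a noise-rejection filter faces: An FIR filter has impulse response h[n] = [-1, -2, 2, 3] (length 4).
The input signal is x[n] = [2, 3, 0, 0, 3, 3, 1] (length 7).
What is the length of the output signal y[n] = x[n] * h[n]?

For linear convolution, the output length is:
len(y) = len(x) + len(h) - 1 = 7 + 4 - 1 = 10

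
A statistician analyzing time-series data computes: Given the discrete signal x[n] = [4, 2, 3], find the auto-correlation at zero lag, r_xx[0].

The auto-correlation at zero lag r_xx[0] equals the signal energy.
r_xx[0] = sum of x[n]^2 = 4^2 + 2^2 + 3^2
= 16 + 4 + 9 = 29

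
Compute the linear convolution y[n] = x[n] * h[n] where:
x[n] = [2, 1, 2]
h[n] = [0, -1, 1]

y[n] = sum_k x[k]*h[n-k]. Output length = len(x) + len(h) - 1 = 3 + 3 - 1 = 5.
y[0] = 2*0 = 0
y[1] = 1*0 + 2*-1 = -2
y[2] = 2*0 + 1*-1 + 2*1 = 1
y[3] = 2*-1 + 1*1 = -1
y[4] = 2*1 = 2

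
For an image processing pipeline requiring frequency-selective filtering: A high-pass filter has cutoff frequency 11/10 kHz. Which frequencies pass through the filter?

A high-pass filter passes all frequencies above the cutoff frequency 11/10 kHz and attenuates lower frequencies.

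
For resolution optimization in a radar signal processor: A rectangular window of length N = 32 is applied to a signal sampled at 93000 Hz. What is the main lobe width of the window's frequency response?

For a rectangular window of length N,
the main lobe width in frequency is 2*f_s/N.
= 2*93000/32 = 11625/2 Hz
This determines the minimum frequency separation for resolving two sinusoids.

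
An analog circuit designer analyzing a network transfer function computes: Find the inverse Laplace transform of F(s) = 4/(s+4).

Standard pair: k/(s+a) <-> k*e^(-at)*u(t)
With k=4, a=4: f(t) = 4*e^(-4t)*u(t)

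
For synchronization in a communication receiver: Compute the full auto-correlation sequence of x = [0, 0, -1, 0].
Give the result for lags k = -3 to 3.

r_xx[k] = sum_m x[m]*x[m+k], indexed from 0, for k = -3 to 3:
  r_xx[-3] = x[3]*x[0] = 0
  r_xx[-2] = x[2]*x[0] + x[3]*x[1] = 0
  r_xx[-1] = x[1]*x[0] + x[2]*x[1] + x[3]*x[2] = 0
  r_xx[0] = x[0]*x[0] + x[1]*x[1] + x[2]*x[2] + x[3]*x[3] = 1
  r_xx[1] = x[0]*x[1] + x[1]*x[2] + x[2]*x[3] = 0
  r_xx[2] = x[0]*x[2] + x[1]*x[3] = 0
  r_xx[3] = x[0]*x[3] = 0
r_xx = [0, 0, 0, 1, 0, 0, 0]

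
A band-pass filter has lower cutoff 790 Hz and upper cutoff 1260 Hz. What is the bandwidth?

Bandwidth = f_high - f_low
= 1260 Hz - 790 Hz = 470 Hz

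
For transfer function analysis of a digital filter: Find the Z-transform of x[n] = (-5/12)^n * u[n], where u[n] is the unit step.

The Z-transform of a^n * u[n] is z/(z-a) for |z| > |a|.
Here a = -5/12, so X(z) = z/(z - (-5/12)) = 12z/(12z + 5)
ROC: |z| > 5/12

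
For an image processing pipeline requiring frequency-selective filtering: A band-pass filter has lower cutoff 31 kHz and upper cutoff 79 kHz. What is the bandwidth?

Bandwidth = f_high - f_low
= 79 kHz - 31 kHz = 48 kHz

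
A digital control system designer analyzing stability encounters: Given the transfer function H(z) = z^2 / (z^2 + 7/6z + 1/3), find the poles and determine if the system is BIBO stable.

Poles are roots of the denominator: z^2 + 7/6z + 1/3 = 0.
Quadratic formula: z = [-(7/6) +/- sqrt((7/6)^2 - 4*(1/3))] / 2
Discriminant = 49/36 - 4/3 = 1/36; sqrt = 1/6.
z = (-7/6 +/- 1/6) / 2 => z = -1/2 or z = -2/3.
|p1| = 1/2, |p2| = 2/3.
For BIBO stability, all poles must lie inside the unit circle (|p| < 1).
System is STABLE since both |p| < 1.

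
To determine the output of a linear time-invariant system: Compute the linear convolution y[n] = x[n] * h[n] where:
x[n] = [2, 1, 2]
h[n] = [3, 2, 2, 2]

y[n] = sum_k x[k]*h[n-k]. Output length = len(x) + len(h) - 1 = 3 + 4 - 1 = 6.
y[0] = 2*3 = 6
y[1] = 1*3 + 2*2 = 7
y[2] = 2*3 + 1*2 + 2*2 = 12
y[3] = 2*2 + 1*2 + 2*2 = 10
y[4] = 2*2 + 1*2 = 6
y[5] = 2*2 = 4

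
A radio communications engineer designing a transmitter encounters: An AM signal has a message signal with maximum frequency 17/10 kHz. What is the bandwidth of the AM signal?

In AM (double-sideband), the bandwidth is twice the message frequency.
BW = 2 * f_m = 2 * 17/10 kHz = 17/5 kHz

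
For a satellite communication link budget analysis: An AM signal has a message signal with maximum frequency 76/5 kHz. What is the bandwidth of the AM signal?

In AM (double-sideband), the bandwidth is twice the message frequency.
BW = 2 * f_m = 2 * 76/5 kHz = 152/5 kHz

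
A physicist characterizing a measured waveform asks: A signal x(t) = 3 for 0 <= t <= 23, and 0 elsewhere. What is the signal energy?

Energy = integral of |x(t)|^2 dt over the signal duration
= 3^2 * 23 = 9 * 23 = 207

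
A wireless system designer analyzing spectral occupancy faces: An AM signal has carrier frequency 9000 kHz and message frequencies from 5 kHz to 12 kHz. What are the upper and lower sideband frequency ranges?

Upper sideband (USB) = fc + [fm_low, fm_high] = 9000 + [5, 12] = [9005, 9012] kHz
Lower sideband (LSB) = fc - [fm_high, fm_low] = 9000 - [12, 5] = [8988, 8995] kHz
Total occupied spectrum: 8988 kHz to 9012 kHz (plus carrier at 9000 kHz)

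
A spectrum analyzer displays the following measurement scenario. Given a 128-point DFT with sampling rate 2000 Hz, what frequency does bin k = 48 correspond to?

The frequency of DFT bin k is: f_k = k * f_s / N
f_48 = 48 * 2000 / 128 = 750 Hz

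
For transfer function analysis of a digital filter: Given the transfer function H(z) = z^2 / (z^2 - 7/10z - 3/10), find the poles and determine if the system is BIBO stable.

Poles are roots of the denominator: z^2 - 7/10z - 3/10 = 0.
Quadratic formula: z = [-(-7/10) +/- sqrt((-7/10)^2 - 4*(-3/10))] / 2
Discriminant = 49/100 + 6/5 = 169/100; sqrt = 13/10.
z = (7/10 +/- 13/10) / 2 => z = 1 or z = -3/10.
|p1| = 1, |p2| = 3/10.
For BIBO stability, all poles must lie inside the unit circle (|p| < 1).
System is UNSTABLE since at least one |p| >= 1.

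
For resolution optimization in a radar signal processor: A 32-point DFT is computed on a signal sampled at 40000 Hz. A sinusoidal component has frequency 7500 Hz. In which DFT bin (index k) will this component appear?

DFT frequency resolution = f_s/N = 40000/32 = 1250 Hz
Bin index k = f_signal / resolution = 7500 / 1250 = 6
The signal frequency 7500 Hz falls in DFT bin k = 6.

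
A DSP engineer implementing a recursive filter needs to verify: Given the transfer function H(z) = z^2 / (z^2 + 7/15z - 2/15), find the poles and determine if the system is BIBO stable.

Poles are roots of the denominator: z^2 + 7/15z - 2/15 = 0.
Quadratic formula: z = [-(7/15) +/- sqrt((7/15)^2 - 4*(-2/15))] / 2
Discriminant = 49/225 + 8/15 = 169/225; sqrt = 13/15.
z = (-7/15 +/- 13/15) / 2 => z = 1/5 or z = -2/3.
|p1| = 1/5, |p2| = 2/3.
For BIBO stability, all poles must lie inside the unit circle (|p| < 1).
System is STABLE since both |p| < 1.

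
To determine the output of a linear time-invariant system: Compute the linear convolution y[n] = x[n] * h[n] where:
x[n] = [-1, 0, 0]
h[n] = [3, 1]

y[n] = sum_k x[k]*h[n-k]. Output length = len(x) + len(h) - 1 = 3 + 2 - 1 = 4.
y[0] = -1*3 = -3
y[1] = 0*3 + -1*1 = -1
y[2] = 0*3 + 0*1 = 0
y[3] = 0*1 = 0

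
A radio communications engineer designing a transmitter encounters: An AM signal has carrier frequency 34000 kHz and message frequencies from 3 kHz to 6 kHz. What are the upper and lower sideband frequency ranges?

Upper sideband (USB) = fc + [fm_low, fm_high] = 34000 + [3, 6] = [34003, 34006] kHz
Lower sideband (LSB) = fc - [fm_high, fm_low] = 34000 - [6, 3] = [33994, 33997] kHz
Total occupied spectrum: 33994 kHz to 34006 kHz (plus carrier at 34000 kHz)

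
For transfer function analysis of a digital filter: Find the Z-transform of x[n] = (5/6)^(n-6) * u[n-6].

Time-shifting property: if X(z) = Z{x[n]}, then Z{x[n-d]} = z^(-d) * X(z)
X(z) = z/(z - 5/6) for x[n] = (5/6)^n * u[n]
Z{x[n-6]} = z^(-6) * z/(z - 5/6) = z^(-5)/(z - 5/6)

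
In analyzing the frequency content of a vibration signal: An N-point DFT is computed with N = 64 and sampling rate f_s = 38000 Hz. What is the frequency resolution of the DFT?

DFT frequency resolution = f_s / N
= 38000 / 64 = 2375/4 Hz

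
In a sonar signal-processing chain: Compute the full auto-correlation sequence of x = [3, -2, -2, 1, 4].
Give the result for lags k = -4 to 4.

r_xx[k] = sum_m x[m]*x[m+k], indexed from 0, for k = -4 to 4:
  r_xx[-4] = x[4]*x[0] = 12
  r_xx[-3] = x[3]*x[0] + x[4]*x[1] = -5
  r_xx[-2] = x[2]*x[0] + x[3]*x[1] + x[4]*x[2] = -16
  r_xx[-1] = x[1]*x[0] + x[2]*x[1] + x[3]*x[2] + x[4]*x[3] = 0
  r_xx[0] = x[0]*x[0] + x[1]*x[1] + x[2]*x[2] + x[3]*x[3] + x[4]*x[4] = 34
  r_xx[1] = x[0]*x[1] + x[1]*x[2] + x[2]*x[3] + x[3]*x[4] = 0
  r_xx[2] = x[0]*x[2] + x[1]*x[3] + x[2]*x[4] = -16
  r_xx[3] = x[0]*x[3] + x[1]*x[4] = -5
  r_xx[4] = x[0]*x[4] = 12
r_xx = [12, -5, -16, 0, 34, 0, -16, -5, 12]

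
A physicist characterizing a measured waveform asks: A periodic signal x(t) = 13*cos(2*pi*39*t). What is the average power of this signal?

Average power of A*cos(wt) is A^2/2.
P = 13^2 / 2 = 169/2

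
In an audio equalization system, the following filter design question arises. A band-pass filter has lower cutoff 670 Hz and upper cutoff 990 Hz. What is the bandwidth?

Bandwidth = f_high - f_low
= 990 Hz - 670 Hz = 320 Hz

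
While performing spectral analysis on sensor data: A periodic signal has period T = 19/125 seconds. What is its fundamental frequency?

The fundamental frequency is the reciprocal of the period.
f = 1/T = 1/(19/125) = 125/19 Hz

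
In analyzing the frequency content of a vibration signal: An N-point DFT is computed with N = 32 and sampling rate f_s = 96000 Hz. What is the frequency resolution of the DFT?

DFT frequency resolution = f_s / N
= 96000 / 32 = 3000 Hz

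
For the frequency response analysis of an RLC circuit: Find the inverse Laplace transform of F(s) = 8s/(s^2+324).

Standard pair: s/(s^2+w^2) <-> cos(wt)*u(t)
With k=8, w=18: f(t) = 8*cos(18t)*u(t)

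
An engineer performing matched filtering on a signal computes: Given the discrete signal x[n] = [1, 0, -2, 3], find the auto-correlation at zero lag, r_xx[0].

The auto-correlation at zero lag r_xx[0] equals the signal energy.
r_xx[0] = sum of x[n]^2 = 1^2 + 0^2 + (-2)^2 + 3^2
= 1 + 0 + 4 + 9 = 14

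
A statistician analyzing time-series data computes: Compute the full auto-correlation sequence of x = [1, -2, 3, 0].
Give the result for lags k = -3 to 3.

r_xx[k] = sum_m x[m]*x[m+k], indexed from 0, for k = -3 to 3:
  r_xx[-3] = x[3]*x[0] = 0
  r_xx[-2] = x[2]*x[0] + x[3]*x[1] = 3
  r_xx[-1] = x[1]*x[0] + x[2]*x[1] + x[3]*x[2] = -8
  r_xx[0] = x[0]*x[0] + x[1]*x[1] + x[2]*x[2] + x[3]*x[3] = 14
  r_xx[1] = x[0]*x[1] + x[1]*x[2] + x[2]*x[3] = -8
  r_xx[2] = x[0]*x[2] + x[1]*x[3] = 3
  r_xx[3] = x[0]*x[3] = 0
r_xx = [0, 3, -8, 14, -8, 3, 0]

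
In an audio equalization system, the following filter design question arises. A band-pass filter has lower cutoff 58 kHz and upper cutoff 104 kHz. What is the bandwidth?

Bandwidth = f_high - f_low
= 104 kHz - 58 kHz = 46 kHz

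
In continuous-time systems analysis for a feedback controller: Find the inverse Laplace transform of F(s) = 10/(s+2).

Standard pair: k/(s+a) <-> k*e^(-at)*u(t)
With k=10, a=2: f(t) = 10*e^(-2t)*u(t)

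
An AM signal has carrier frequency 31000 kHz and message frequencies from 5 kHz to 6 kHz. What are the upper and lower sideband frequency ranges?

Upper sideband (USB) = fc + [fm_low, fm_high] = 31000 + [5, 6] = [31005, 31006] kHz
Lower sideband (LSB) = fc - [fm_high, fm_low] = 31000 - [6, 5] = [30994, 30995] kHz
Total occupied spectrum: 30994 kHz to 31006 kHz (plus carrier at 31000 kHz)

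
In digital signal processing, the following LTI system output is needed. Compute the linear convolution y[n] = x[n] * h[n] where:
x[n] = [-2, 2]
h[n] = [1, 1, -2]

y[n] = sum_k x[k]*h[n-k]. Output length = len(x) + len(h) - 1 = 2 + 3 - 1 = 4.
y[0] = -2*1 = -2
y[1] = 2*1 + -2*1 = 0
y[2] = 2*1 + -2*-2 = 6
y[3] = 2*-2 = -4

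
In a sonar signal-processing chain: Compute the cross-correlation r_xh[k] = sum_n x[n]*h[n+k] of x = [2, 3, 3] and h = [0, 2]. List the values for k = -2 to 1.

Both sequences indexed from 0 and zero outside their support.
Lags with overlap: k = -2 to 1.
  r_xh[-2] = x[2]*h[0] = 0
  r_xh[-1] = x[1]*h[0] + x[2]*h[1] = 6
  r_xh[0] = x[0]*h[0] + x[1]*h[1] = 6
  r_xh[1] = x[0]*h[1] = 4
r_xh = [0, 6, 6, 4] (for k = -2, ..., 1)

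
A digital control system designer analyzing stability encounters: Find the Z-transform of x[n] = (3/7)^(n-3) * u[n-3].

Time-shifting property: if X(z) = Z{x[n]}, then Z{x[n-d]} = z^(-d) * X(z)
X(z) = z/(z - 3/7) for x[n] = (3/7)^n * u[n]
Z{x[n-3]} = z^(-3) * z/(z - 3/7) = z^(-2)/(z - 3/7)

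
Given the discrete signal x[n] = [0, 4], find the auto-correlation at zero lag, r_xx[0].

The auto-correlation at zero lag r_xx[0] equals the signal energy.
r_xx[0] = sum of x[n]^2 = 0^2 + 4^2
= 0 + 16 = 16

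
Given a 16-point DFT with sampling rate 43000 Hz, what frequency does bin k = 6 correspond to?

The frequency of DFT bin k is: f_k = k * f_s / N
f_6 = 6 * 43000 / 16 = 16125 Hz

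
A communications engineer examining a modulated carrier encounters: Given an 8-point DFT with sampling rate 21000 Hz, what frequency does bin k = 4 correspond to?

The frequency of DFT bin k is: f_k = k * f_s / N
f_4 = 4 * 21000 / 8 = 10500 Hz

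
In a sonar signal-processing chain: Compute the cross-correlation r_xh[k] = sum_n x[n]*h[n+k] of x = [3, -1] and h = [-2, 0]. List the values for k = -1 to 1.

Both sequences indexed from 0 and zero outside their support.
Lags with overlap: k = -1 to 1.
  r_xh[-1] = x[1]*h[0] = 2
  r_xh[0] = x[0]*h[0] + x[1]*h[1] = -6
  r_xh[1] = x[0]*h[1] = 0
r_xh = [2, -6, 0] (for k = -1, ..., 1)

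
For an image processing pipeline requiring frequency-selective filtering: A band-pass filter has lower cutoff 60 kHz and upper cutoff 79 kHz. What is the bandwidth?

Bandwidth = f_high - f_low
= 79 kHz - 60 kHz = 19 kHz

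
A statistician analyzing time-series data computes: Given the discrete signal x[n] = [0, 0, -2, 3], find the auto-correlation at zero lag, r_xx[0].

The auto-correlation at zero lag r_xx[0] equals the signal energy.
r_xx[0] = sum of x[n]^2 = 0^2 + 0^2 + (-2)^2 + 3^2
= 0 + 0 + 4 + 9 = 13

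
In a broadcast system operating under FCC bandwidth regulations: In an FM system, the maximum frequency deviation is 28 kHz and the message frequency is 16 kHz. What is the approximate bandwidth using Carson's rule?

Carson's rule: BW = 2*(delta_f + f_m)
= 2*(28 + 16) kHz = 88 kHz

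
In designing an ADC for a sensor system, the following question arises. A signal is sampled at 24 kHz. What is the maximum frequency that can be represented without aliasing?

The maximum frequency that can be represented without aliasing
is the Nyquist frequency: f_max = f_s / 2 = 24 kHz / 2 = 12 kHz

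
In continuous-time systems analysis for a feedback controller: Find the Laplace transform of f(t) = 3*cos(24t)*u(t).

Standard pair: cos(wt)*u(t) <-> s/(s^2+w^2)
With w = 24: L{3*cos(24t)*u(t)} = 3s/(s^2+576)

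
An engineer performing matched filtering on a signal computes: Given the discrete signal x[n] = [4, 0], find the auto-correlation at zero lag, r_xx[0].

The auto-correlation at zero lag r_xx[0] equals the signal energy.
r_xx[0] = sum of x[n]^2 = 4^2 + 0^2
= 16 + 0 = 16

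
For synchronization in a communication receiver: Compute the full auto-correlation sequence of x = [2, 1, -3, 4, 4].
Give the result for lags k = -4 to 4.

r_xx[k] = sum_m x[m]*x[m+k], indexed from 0, for k = -4 to 4:
  r_xx[-4] = x[4]*x[0] = 8
  r_xx[-3] = x[3]*x[0] + x[4]*x[1] = 12
  r_xx[-2] = x[2]*x[0] + x[3]*x[1] + x[4]*x[2] = -14
  r_xx[-1] = x[1]*x[0] + x[2]*x[1] + x[3]*x[2] + x[4]*x[3] = 3
  r_xx[0] = x[0]*x[0] + x[1]*x[1] + x[2]*x[2] + x[3]*x[3] + x[4]*x[4] = 46
  r_xx[1] = x[0]*x[1] + x[1]*x[2] + x[2]*x[3] + x[3]*x[4] = 3
  r_xx[2] = x[0]*x[2] + x[1]*x[3] + x[2]*x[4] = -14
  r_xx[3] = x[0]*x[3] + x[1]*x[4] = 12
  r_xx[4] = x[0]*x[4] = 8
r_xx = [8, 12, -14, 3, 46, 3, -14, 12, 8]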